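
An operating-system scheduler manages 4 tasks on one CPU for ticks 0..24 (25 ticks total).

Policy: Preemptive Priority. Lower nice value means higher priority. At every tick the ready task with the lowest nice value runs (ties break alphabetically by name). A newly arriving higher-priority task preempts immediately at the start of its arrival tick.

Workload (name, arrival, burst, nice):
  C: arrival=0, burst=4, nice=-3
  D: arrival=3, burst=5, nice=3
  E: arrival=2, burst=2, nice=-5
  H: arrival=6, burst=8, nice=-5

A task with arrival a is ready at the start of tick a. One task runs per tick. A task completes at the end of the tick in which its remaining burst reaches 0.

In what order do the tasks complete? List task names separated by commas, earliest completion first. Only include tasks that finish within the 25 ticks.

completion order = E, C, H, D

t=0: ready={C} → run C
t=1: ready={C} → run C
t=2: ready={C,E} → run E
t=3: ready={C,D,E} → run E
t=4: ready={C,D} → run C
t=5: ready={C,D} → run C
t=6: ready={D,H} → run H
t=7: ready={D,H} → run H
t=8: ready={D,H} → run H
t=9: ready={D,H} → run H
t=10: ready={D,H} → run H
t=11: ready={D,H} → run H
t=12: ready={D,H} → run H
t=13: ready={D,H} → run H
t=14: ready={D} → run D
t=15: ready={D} → run D
t=16: ready={D} → run D
t=17: ready={D} → run D
t=18: ready={D} → run D
t=19: (idle)
t=20: (idle)
t=21: (idle)
t=22: (idle)
t=23: (idle)
t=24: (idle)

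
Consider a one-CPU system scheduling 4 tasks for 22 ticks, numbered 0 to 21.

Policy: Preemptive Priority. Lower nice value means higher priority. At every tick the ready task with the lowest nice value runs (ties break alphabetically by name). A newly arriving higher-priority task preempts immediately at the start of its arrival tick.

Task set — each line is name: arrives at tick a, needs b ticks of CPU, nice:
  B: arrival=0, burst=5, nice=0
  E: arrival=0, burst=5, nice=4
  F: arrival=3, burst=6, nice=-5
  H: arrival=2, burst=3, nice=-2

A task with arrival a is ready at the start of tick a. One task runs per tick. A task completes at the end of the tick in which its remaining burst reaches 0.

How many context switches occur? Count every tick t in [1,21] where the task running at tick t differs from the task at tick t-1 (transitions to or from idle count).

t=0: ready={B,E} → run B
t=1: ready={B,E} → run B
t=2: ready={B,E,H} → run H
t=3: ready={B,E,F,H} → run F
t=4: ready={B,E,F,H} → run F
t=5: ready={B,E,F,H} → run F
t=6: ready={B,E,F,H} → run F
t=7: ready={B,E,F,H} → run F
t=8: ready={B,E,F,H} → run F
t=9: ready={B,E,H} → run H
t=10: ready={B,E,H} → run H
t=11: ready={B,E} → run B
t=12: ready={B,E} → run B
t=13: ready={B,E} → run B
t=14: ready={E} → run E
t=15: ready={E} → run E
t=16: ready={E} → run E
t=17: ready={E} → run E
t=18: ready={E} → run E
t=19: (idle)
t=20: (idle)
t=21: (idle)

context switches = 6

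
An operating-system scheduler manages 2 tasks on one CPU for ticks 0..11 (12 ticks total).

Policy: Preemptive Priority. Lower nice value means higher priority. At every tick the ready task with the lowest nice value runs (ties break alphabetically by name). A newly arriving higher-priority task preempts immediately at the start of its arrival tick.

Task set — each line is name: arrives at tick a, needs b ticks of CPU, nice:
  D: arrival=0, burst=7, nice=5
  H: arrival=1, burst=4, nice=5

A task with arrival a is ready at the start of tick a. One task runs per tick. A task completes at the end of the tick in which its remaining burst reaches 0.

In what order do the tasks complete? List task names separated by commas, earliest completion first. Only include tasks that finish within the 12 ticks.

t=0: ready={D} → run D
t=1: ready={D,H} → run D
t=2: ready={D,H} → run D
t=3: ready={D,H} → run D
t=4: ready={D,H} → run D
t=5: ready={D,H} → run D
t=6: ready={D,H} → run D
t=7: ready={H} → run H
t=8: ready={H} → run H
t=9: ready={H} → run H
t=10: ready={H} → run H
t=11: (idle)

completion order = D, H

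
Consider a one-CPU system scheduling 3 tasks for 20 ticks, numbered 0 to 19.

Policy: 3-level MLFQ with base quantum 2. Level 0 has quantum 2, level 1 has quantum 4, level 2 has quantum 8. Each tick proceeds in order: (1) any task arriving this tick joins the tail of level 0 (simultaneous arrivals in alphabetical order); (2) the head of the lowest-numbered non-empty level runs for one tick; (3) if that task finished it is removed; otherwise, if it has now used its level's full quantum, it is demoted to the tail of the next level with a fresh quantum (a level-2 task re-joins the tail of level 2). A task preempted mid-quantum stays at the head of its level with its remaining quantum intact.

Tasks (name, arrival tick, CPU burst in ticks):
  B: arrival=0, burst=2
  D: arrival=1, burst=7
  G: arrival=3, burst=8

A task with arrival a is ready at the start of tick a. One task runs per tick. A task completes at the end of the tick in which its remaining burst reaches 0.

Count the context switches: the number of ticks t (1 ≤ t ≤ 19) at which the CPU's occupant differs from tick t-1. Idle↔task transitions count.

t=0: L0/L1/L2 = B/-/- → run B
t=1: L0/L1/L2 = BD/-/- → run B
t=2: L0/L1/L2 = D/-/- → run D
t=3: L0/L1/L2 = DG/-/- → run D
t=4: L0/L1/L2 = G/D/- → run G
t=5: L0/L1/L2 = G/D/- → run G
t=6: L0/L1/L2 = -/DG/- → run D
t=7: L0/L1/L2 = -/DG/- → run D
t=8: L0/L1/L2 = -/DG/- → run D
t=9: L0/L1/L2 = -/DG/- → run D
t=10: L0/L1/L2 = -/G/D → run G
t=11: L0/L1/L2 = -/G/D → run G
t=12: L0/L1/L2 = -/G/D → run G
t=13: L0/L1/L2 = -/G/D → run G
t=14: L0/L1/L2 = -/-/DG → run D
t=15: L0/L1/L2 = -/-/G → run G
t=16: L0/L1/L2 = -/-/G → run G
t=17: (idle)
t=18: (idle)
t=19: (idle)

context switches = 7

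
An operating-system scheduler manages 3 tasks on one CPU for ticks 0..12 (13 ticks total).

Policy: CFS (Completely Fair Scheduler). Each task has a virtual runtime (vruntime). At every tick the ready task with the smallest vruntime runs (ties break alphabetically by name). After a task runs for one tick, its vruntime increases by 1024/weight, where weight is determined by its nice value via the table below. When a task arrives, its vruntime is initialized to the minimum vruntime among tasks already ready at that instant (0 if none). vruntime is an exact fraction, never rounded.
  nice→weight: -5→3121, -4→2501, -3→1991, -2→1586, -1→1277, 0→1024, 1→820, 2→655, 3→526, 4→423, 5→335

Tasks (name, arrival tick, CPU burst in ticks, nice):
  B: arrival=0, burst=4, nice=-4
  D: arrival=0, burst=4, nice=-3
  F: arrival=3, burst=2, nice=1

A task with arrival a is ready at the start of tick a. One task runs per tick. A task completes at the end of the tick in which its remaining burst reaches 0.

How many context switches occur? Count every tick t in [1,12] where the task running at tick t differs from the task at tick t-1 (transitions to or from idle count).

context switches = 10

t=0: vr[B=0 D=0] → run B
t=1: vr[B=1024/2501 D=0] → run D
t=2: vr[B=1024/2501 D=1024/1991] → run B
t=3: vr[B=2048/2501 D=1024/1991 F=1024/1991] → run D
t=4: vr[B=2048/2501 D=2048/1991 F=1024/1991] → run F
t=5: vr[B=2048/2501 D=2048/1991 F=719616/408155] → run B
t=6: vr[B=3072/2501 D=2048/1991 F=719616/408155] → run D
t=7: vr[B=3072/2501 D=3072/1991 F=719616/408155] → run B
t=8: vr[D=3072/1991 F=719616/408155] → run D
t=9: vr[F=719616/408155] → run F
t=10: (idle)
t=11: (idle)
t=12: (idle)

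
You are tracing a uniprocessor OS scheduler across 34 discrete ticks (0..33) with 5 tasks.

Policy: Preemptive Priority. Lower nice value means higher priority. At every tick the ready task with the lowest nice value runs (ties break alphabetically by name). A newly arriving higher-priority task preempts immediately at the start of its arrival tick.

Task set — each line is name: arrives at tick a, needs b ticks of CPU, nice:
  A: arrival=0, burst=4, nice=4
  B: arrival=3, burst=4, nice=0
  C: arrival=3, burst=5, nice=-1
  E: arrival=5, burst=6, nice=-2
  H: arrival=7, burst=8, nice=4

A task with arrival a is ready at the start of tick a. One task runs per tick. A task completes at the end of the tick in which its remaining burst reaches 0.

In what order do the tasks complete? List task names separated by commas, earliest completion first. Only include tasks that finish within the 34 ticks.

t=0: ready={A} → run A
t=1: ready={A} → run A
t=2: ready={A} → run A
t=3: ready={A,B,C} → run C
t=4: ready={A,B,C} → run C
t=5: ready={A,B,C,E} → run E
t=6: ready={A,B,C,E} → run E
t=7: ready={A,B,C,E,H} → run E
t=8: ready={A,B,C,E,H} → run E
t=9: ready={A,B,C,E,H} → run E
t=10: ready={A,B,C,E,H} → run E
t=11: ready={A,B,C,H} → run C
t=12: ready={A,B,C,H} → run C
t=13: ready={A,B,C,H} → run C
t=14: ready={A,B,H} → run B
t=15: ready={A,B,H} → run B
t=16: ready={A,B,H} → run B
t=17: ready={A,B,H} → run B
t=18: ready={A,H} → run A
t=19: ready={H} → run H
t=20: ready={H} → run H
t=21: ready={H} → run H
t=22: ready={H} → run H
t=23: ready={H} → run H
t=24: ready={H} → run H
t=25: ready={H} → run H
t=26: ready={H} → run H
t=27: (idle)
t=28: (idle)
t=29: (idle)
t=30: (idle)
t=31: (idle)
t=32: (idle)
t=33: (idle)

completion order = E, C, B, A, H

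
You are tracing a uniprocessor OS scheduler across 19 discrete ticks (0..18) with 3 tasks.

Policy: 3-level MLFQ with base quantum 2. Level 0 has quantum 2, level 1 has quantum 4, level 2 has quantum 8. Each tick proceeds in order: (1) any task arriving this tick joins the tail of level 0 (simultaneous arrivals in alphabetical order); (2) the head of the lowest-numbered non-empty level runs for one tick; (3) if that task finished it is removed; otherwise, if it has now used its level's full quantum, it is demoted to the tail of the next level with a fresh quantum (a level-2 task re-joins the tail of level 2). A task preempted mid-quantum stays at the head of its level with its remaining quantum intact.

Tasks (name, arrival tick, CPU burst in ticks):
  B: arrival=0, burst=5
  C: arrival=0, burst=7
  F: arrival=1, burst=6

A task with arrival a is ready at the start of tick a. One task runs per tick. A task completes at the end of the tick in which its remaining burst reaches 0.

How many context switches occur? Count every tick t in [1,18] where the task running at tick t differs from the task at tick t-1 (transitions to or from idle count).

t=0: L0/L1/L2 = BC/-/- → run B
t=1: L0/L1/L2 = BCF/-/- → run B
t=2: L0/L1/L2 = CF/B/- → run C
t=3: L0/L1/L2 = CF/B/- → run C
t=4: L0/L1/L2 = F/BC/- → run F
t=5: L0/L1/L2 = F/BC/- → run F
t=6: L0/L1/L2 = -/BCF/- → run B
t=7: L0/L1/L2 = -/BCF/- → run B
t=8: L0/L1/L2 = -/BCF/- → run B
t=9: L0/L1/L2 = -/CF/- → run C
t=10: L0/L1/L2 = -/CF/- → run C
t=11: L0/L1/L2 = -/CF/- → run C
t=12: L0/L1/L2 = -/CF/- → run C
t=13: L0/L1/L2 = -/F/C → run F
t=14: L0/L1/L2 = -/F/C → run F
t=15: L0/L1/L2 = -/F/C → run F
t=16: L0/L1/L2 = -/F/C → run F
t=17: L0/L1/L2 = -/-/C → run C
t=18: (idle)

context switches = 7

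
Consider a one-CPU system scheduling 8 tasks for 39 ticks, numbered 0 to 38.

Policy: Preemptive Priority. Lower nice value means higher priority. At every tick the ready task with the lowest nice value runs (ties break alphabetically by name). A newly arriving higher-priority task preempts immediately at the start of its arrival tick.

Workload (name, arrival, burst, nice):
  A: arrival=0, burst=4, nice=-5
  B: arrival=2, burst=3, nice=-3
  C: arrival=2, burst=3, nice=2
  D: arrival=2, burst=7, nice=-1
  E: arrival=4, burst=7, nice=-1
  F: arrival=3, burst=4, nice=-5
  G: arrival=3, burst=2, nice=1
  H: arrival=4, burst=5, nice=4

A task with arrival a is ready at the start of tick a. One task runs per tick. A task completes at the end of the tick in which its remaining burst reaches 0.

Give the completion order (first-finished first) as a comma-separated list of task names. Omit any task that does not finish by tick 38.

completion order = A, F, B, D, E, G, C, H

t=0: ready={A} → run A
t=1: ready={A} → run A
t=2: ready={A,B,C,D} → run A
t=3: ready={A,B,C,D,F,G} → run A
t=4: ready={B,C,D,E,F,G,H} → run F
t=5: ready={B,C,D,E,F,G,H} → run F
t=6: ready={B,C,D,E,F,G,H} → run F
t=7: ready={B,C,D,E,F,G,H} → run F
t=8: ready={B,C,D,E,G,H} → run B
t=9: ready={B,C,D,E,G,H} → run B
t=10: ready={B,C,D,E,G,H} → run B
t=11: ready={C,D,E,G,H} → run D
t=12: ready={C,D,E,G,H} → run D
t=13: ready={C,D,E,G,H} → run D
t=14: ready={C,D,E,G,H} → run D
t=15: ready={C,D,E,G,H} → run D
t=16: ready={C,D,E,G,H} → run D
t=17: ready={C,D,E,G,H} → run D
t=18: ready={C,E,G,H} → run E
t=19: ready={C,E,G,H} → run E
t=20: ready={C,E,G,H} → run E
t=21: ready={C,E,G,H} → run E
t=22: ready={C,E,G,H} → run E
t=23: ready={C,E,G,H} → run E
t=24: ready={C,E,G,H} → run E
t=25: ready={C,G,H} → run G
t=26: ready={C,G,H} → run G
t=27: ready={C,H} → run C
t=28: ready={C,H} → run C
t=29: ready={C,H} → run C
t=30: ready={H} → run H
t=31: ready={H} → run H
t=32: ready={H} → run H
t=33: ready={H} → run H
t=34: ready={H} → run H
t=35: (idle)
t=36: (idle)
t=37: (idle)
t=38: (idle)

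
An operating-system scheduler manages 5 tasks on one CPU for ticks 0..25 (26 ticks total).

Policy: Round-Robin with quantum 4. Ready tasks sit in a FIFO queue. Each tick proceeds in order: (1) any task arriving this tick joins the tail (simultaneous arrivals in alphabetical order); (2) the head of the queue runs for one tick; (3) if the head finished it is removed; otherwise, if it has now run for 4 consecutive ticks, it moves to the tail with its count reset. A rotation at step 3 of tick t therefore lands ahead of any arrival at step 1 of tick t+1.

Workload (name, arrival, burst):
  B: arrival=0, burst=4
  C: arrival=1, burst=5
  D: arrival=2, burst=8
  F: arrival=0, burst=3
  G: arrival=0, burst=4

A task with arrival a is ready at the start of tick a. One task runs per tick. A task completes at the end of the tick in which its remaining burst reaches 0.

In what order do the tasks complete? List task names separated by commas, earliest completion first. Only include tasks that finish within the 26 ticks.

t=0: queue=[B,F,G] q_used=0 → run B
t=1: queue=[B,F,G,C] q_used=1 → run B
t=2: queue=[B,F,G,C,D] q_used=2 → run B
t=3: queue=[B,F,G,C,D] q_used=3 → run B
t=4: queue=[F,G,C,D] q_used=0 → run F
t=5: queue=[F,G,C,D] q_used=1 → run F
t=6: queue=[F,G,C,D] q_used=2 → run F
t=7: queue=[G,C,D] q_used=0 → run G
t=8: queue=[G,C,D] q_used=1 → run G
t=9: queue=[G,C,D] q_used=2 → run G
t=10: queue=[G,C,D] q_used=3 → run G
t=11: queue=[C,D] q_used=0 → run C
t=12: queue=[C,D] q_used=1 → run C
t=13: queue=[C,D] q_used=2 → run C
t=14: queue=[C,D] q_used=3 → run C
t=15: queue=[D,C] q_used=0 → run D
t=16: queue=[D,C] q_used=1 → run D
t=17: queue=[D,C] q_used=2 → run D
t=18: queue=[D,C] q_used=3 → run D
t=19: queue=[C,D] q_used=0 → run C
t=20: queue=[D] q_used=0 → run D
t=21: queue=[D] q_used=1 → run D
t=22: queue=[D] q_used=2 → run D
t=23: queue=[D] q_used=3 → run D
t=24: (idle)
t=25: (idle)

completion order = B, F, G, C, D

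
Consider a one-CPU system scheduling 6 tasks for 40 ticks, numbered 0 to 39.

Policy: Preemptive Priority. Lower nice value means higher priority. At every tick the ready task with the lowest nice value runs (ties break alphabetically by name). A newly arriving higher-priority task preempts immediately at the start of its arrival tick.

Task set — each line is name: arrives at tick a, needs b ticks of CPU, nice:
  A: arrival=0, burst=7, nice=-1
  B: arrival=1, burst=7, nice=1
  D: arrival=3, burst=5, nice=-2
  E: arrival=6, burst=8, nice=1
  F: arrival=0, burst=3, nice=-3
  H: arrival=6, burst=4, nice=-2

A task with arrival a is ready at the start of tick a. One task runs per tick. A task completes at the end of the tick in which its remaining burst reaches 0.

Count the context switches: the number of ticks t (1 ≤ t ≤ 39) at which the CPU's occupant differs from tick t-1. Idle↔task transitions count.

context switches = 6

t=0: ready={A,F} → run F
t=1: ready={A,B,F} → run F
t=2: ready={A,B,F} → run F
t=3: ready={A,B,D} → run D
t=4: ready={A,B,D} → run D
t=5: ready={A,B,D} → run D
t=6: ready={A,B,D,E,H} → run D
t=7: ready={A,B,D,E,H} → run D
t=8: ready={A,B,E,H} → run H
t=9: ready={A,B,E,H} → run H
t=10: ready={A,B,E,H} → run H
t=11: ready={A,B,E,H} → run H
t=12: ready={A,B,E} → run A
t=13: ready={A,B,E} → run A
t=14: ready={A,B,E} → run A
t=15: ready={A,B,E} → run A
t=16: ready={A,B,E} → run A
t=17: ready={A,B,E} → run A
t=18: ready={A,B,E} → run A
t=19: ready={B,E} → run B
t=20: ready={B,E} → run B
t=21: ready={B,E} → run B
t=22: ready={B,E} → run B
t=23: ready={B,E} → run B
t=24: ready={B,E} → run B
t=25: ready={B,E} → run B
t=26: ready={E} → run E
t=27: ready={E} → run E
t=28: ready={E} → run E
t=29: ready={E} → run E
t=30: ready={E} → run E
t=31: ready={E} → run E
t=32: ready={E} → run E
t=33: ready={E} → run E
t=34: (idle)
t=35: (idle)
t=36: (idle)
t=37: (idle)
t=38: (idle)
t=39: (idle)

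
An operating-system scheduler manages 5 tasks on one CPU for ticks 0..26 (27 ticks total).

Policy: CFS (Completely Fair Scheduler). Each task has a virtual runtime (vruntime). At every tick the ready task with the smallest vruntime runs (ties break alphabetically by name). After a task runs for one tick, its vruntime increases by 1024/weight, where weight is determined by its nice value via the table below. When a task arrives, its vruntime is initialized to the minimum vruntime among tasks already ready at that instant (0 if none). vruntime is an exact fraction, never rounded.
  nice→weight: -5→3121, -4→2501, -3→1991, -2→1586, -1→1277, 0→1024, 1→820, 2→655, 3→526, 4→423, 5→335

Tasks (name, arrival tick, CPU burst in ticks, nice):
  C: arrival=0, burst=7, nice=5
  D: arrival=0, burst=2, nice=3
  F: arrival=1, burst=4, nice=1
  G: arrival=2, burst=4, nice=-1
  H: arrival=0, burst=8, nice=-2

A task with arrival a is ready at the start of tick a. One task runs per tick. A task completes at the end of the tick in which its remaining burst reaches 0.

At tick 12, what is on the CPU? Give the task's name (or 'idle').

running at tick 12 = G

t=0: vr[C=0 D=0 H=0] → run C
t=1: vr[C=1024/335 D=0 F=0 H=0] → run D
t=2: vr[C=1024/335 D=512/263 F=0 G=0 H=0] → run F
t=3: vr[C=1024/335 D=512/263 F=256/205 G=0 H=0] → run G
t=4: vr[C=1024/335 D=512/263 F=256/205 G=1024/1277 H=0] → run H
t=5: vr[C=1024/335 D=512/263 F=256/205 G=1024/1277 H=512/793] → run H
t=6: vr[C=1024/335 D=512/263 F=256/205 G=1024/1277 H=1024/793] → run G
t=7: vr[C=1024/335 D=512/263 F=256/205 G=2048/1277 H=1024/793] → run F
t=8: vr[C=1024/335 D=512/263 F=512/205 G=2048/1277 H=1024/793] → run H
t=9: vr[C=1024/335 D=512/263 F=512/205 G=2048/1277 H=1536/793] → run G
t=10: vr[C=1024/335 D=512/263 F=512/205 G=3072/1277 H=1536/793] → run H
t=11: vr[C=1024/335 D=512/263 F=512/205 G=3072/1277 H=2048/793] → run D
t=12: vr[C=1024/335 F=512/205 G=3072/1277 H=2048/793] → run G
t=13: vr[C=1024/335 F=512/205 H=2048/793] → run F
t=14: vr[C=1024/335 F=768/205 H=2048/793] → run H
t=15: vr[C=1024/335 F=768/205 H=2560/793] → run C
t=16: vr[C=2048/335 F=768/205 H=2560/793] → run H
t=17: vr[C=2048/335 F=768/205 H=3072/793] → run F
t=18: vr[C=2048/335 H=3072/793] → run H
t=19: vr[C=2048/335 H=3584/793] → run H
t=20: vr[C=2048/335] → run C
t=21: vr[C=3072/335] → run C
t=22: vr[C=4096/335] → run C
t=23: vr[C=1024/67] → run C
t=24: vr[C=6144/335] → run C
t=25: (idle)
t=26: (idle)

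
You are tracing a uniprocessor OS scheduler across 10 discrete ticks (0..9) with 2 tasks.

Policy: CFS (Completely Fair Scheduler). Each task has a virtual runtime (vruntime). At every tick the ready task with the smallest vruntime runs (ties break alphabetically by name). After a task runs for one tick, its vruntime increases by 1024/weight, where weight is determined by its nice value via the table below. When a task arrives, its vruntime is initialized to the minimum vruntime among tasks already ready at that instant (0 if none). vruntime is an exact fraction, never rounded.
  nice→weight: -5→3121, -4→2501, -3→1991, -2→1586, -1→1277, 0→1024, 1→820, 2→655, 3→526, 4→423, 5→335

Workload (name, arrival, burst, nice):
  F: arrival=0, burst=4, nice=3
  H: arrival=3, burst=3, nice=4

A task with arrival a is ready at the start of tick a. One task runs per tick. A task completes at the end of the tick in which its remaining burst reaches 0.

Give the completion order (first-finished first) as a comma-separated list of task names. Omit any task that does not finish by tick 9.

t=0: vr[F=0] → run F
t=1: vr[F=512/263] → run F
t=2: vr[F=1024/263] → run F
t=3: vr[F=1536/263 H=1536/263] → run F
t=4: vr[H=1536/263] → run H
t=5: vr[H=919040/111249] → run H
t=6: vr[H=1188352/111249] → run H
t=7: (idle)
t=8: (idle)
t=9: (idle)

completion order = F, H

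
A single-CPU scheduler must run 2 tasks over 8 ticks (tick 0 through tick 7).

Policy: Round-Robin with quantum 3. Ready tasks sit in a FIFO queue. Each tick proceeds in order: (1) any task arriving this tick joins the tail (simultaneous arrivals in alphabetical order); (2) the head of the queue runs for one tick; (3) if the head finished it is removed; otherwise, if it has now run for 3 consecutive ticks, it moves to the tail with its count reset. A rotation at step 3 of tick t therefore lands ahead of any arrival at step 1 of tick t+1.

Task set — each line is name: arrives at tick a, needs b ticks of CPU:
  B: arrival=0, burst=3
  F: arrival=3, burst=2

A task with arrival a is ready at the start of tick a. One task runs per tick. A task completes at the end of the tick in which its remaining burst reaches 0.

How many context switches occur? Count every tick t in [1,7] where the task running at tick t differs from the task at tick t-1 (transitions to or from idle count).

context switches = 2

t=0: queue=[B] q_used=0 → run B
t=1: queue=[B] q_used=1 → run B
t=2: queue=[B] q_used=2 → run B
t=3: queue=[F] q_used=0 → run F
t=4: queue=[F] q_used=1 → run F
t=5: (idle)
t=6: (idle)
t=7: (idle)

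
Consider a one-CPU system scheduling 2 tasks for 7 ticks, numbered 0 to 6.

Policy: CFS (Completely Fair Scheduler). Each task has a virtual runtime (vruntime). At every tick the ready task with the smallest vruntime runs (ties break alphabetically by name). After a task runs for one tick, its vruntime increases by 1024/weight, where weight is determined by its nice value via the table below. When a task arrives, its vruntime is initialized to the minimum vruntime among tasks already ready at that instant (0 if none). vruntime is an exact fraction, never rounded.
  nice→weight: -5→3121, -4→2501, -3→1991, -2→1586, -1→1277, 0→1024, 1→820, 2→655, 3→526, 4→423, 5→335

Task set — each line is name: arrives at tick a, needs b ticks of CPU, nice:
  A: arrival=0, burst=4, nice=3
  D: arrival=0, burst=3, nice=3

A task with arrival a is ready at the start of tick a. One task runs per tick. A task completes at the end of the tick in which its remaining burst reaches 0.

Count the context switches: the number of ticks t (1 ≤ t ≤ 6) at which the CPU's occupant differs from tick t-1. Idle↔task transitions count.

t=0: vr[A=0 D=0] → run A
t=1: vr[A=512/263 D=0] → run D
t=2: vr[A=512/263 D=512/263] → run A
t=3: vr[A=1024/263 D=512/263] → run D
t=4: vr[A=1024/263 D=1024/263] → run A
t=5: vr[A=1536/263 D=1024/263] → run D
t=6: vr[A=1536/263] → run A

context switches = 6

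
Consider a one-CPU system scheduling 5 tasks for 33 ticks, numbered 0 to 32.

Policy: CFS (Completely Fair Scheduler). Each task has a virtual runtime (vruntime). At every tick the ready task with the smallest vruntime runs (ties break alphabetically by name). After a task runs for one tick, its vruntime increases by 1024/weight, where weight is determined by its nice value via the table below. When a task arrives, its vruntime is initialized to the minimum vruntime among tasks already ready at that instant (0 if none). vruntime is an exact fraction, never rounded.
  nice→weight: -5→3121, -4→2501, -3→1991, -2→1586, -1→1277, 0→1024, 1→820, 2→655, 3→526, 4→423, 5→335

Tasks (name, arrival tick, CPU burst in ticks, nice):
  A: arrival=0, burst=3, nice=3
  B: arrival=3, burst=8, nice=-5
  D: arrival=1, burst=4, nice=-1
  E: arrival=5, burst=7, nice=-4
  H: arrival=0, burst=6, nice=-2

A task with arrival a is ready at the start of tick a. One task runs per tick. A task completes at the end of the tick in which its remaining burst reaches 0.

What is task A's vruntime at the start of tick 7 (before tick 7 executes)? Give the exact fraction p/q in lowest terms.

vruntime(A, start of tick 7) = 512/263

t=0: vr[A=0 H=0] → run A
t=1: vr[A=512/263 D=0 H=0] → run D
t=2: vr[A=512/263 D=1024/1277 H=0] → run H
t=3: vr[A=512/263 B=512/793 D=1024/1277 H=512/793] → run B
t=4: vr[A=512/263 B=2409984/2474953 D=1024/1277 H=512/793] → run H
t=5: vr[A=512/263 B=2409984/2474953 D=1024/1277 E=1024/1277 H=1024/793] → run D
t=6: vr[A=512/263 B=2409984/2474953 D=2048/1277 E=1024/1277 H=1024/793] → run E
t=7: vr[A=512/263 B=2409984/2474953 D=2048/1277 E=3868672/3193777 H=1024/793] → run B
t=8: vr[A=512/263 B=3222016/2474953 D=2048/1277 E=3868672/3193777 H=1024/793] → run E
t=9: vr[A=512/263 B=3222016/2474953 D=2048/1277 E=5176320/3193777 H=1024/793] → run H
t=10: vr[A=512/263 B=3222016/2474953 D=2048/1277 E=5176320/3193777 H=1536/793] → run B
t=11: vr[A=512/263 B=4034048/2474953 D=2048/1277 E=5176320/3193777 H=1536/793] → run D
t=12: vr[A=512/263 B=4034048/2474953 D=3072/1277 E=5176320/3193777 H=1536/793] → run E
t=13: vr[A=512/263 B=4034048/2474953 D=3072/1277 E=6483968/3193777 H=1536/793] → run B
t=14: vr[A=512/263 B=4846080/2474953 D=3072/1277 E=6483968/3193777 H=1536/793] → run H
t=15: vr[A=512/263 B=4846080/2474953 D=3072/1277 E=6483968/3193777 H=2048/793] → run A
t=16: vr[A=1024/263 B=4846080/2474953 D=3072/1277 E=6483968/3193777 H=2048/793] → run B
t=17: vr[A=1024/263 B=5658112/2474953 D=3072/1277 E=6483968/3193777 H=2048/793] → run E
t=18: vr[A=1024/263 B=5658112/2474953 D=3072/1277 E=7791616/3193777 H=2048/793] → run B
t=19: vr[A=1024/263 B=6470144/2474953 D=3072/1277 E=7791616/3193777 H=2048/793] → run D
t=20: vr[A=1024/263 B=6470144/2474953 E=7791616/3193777 H=2048/793] → run E
t=21: vr[A=1024/263 B=6470144/2474953 E=9099264/3193777 H=2048/793] → run H
t=22: vr[A=1024/263 B=6470144/2474953 E=9099264/3193777 H=2560/793] → run B
t=23: vr[A=1024/263 B=7282176/2474953 E=9099264/3193777 H=2560/793] → run E
t=24: vr[A=1024/263 B=7282176/2474953 E=10406912/3193777 H=2560/793] → run B
t=25: vr[A=1024/263 E=10406912/3193777 H=2560/793] → run H
t=26: vr[A=1024/263 E=10406912/3193777] → run E
t=27: vr[A=1024/263] → run A
t=28: (idle)
t=29: (idle)
t=30: (idle)
t=31: (idle)
t=32: (idle)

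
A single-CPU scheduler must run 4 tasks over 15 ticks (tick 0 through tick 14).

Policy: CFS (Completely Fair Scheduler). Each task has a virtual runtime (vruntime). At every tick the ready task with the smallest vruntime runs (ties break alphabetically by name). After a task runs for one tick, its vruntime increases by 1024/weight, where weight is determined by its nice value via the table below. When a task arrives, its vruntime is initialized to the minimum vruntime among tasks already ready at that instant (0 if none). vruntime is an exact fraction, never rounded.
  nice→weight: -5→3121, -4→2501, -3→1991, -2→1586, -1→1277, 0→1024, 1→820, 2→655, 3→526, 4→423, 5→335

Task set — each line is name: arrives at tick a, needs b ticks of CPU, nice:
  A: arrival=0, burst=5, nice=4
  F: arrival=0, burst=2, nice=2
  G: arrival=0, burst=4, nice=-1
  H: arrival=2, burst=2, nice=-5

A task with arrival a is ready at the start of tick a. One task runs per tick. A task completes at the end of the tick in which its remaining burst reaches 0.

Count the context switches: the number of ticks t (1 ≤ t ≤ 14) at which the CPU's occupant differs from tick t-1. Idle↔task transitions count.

context switches = 8

t=0: vr[A=0 F=0 G=0] → run A
t=1: vr[A=1024/423 F=0 G=0] → run F
t=2: vr[A=1024/423 F=1024/655 G=0 H=0] → run G
t=3: vr[A=1024/423 F=1024/655 G=1024/1277 H=0] → run H
t=4: vr[A=1024/423 F=1024/655 G=1024/1277 H=1024/3121] → run H
t=5: vr[A=1024/423 F=1024/655 G=1024/1277] → run G
t=6: vr[A=1024/423 F=1024/655 G=2048/1277] → run F
t=7: vr[A=1024/423 G=2048/1277] → run G
t=8: vr[A=1024/423 G=3072/1277] → run G
t=9: vr[A=1024/423] → run A
t=10: vr[A=2048/423] → run A
t=11: vr[A=1024/141] → run A
t=12: vr[A=4096/423] → run A
t=13: (idle)
t=14: (idle)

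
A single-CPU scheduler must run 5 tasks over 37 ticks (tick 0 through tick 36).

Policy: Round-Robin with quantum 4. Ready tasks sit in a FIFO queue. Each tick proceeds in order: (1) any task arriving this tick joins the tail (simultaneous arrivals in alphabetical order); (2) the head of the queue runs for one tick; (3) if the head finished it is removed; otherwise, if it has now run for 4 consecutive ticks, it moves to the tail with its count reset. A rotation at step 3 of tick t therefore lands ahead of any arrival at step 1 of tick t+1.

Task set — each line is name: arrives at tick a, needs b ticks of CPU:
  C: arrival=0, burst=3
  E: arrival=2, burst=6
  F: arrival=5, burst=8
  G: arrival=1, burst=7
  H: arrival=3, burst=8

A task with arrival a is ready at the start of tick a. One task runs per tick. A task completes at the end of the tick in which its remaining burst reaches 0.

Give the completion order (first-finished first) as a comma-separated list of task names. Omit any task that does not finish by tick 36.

completion order = C, G, E, H, F

t=0: queue=[C] q_used=0 → run C
t=1: queue=[C,G] q_used=1 → run C
t=2: queue=[C,G,E] q_used=2 → run C
t=3: queue=[G,E,H] q_used=0 → run G
t=4: queue=[G,E,H] q_used=1 → run G
t=5: queue=[G,E,H,F] q_used=2 → run G
t=6: queue=[G,E,H,F] q_used=3 → run G
t=7: queue=[E,H,F,G] q_used=0 → run E
t=8: queue=[E,H,F,G] q_used=1 → run E
t=9: queue=[E,H,F,G] q_used=2 → run E
t=10: queue=[E,H,F,G] q_used=3 → run E
t=11: queue=[H,F,G,E] q_used=0 → run H
t=12: queue=[H,F,G,E] q_used=1 → run H
t=13: queue=[H,F,G,E] q_used=2 → run H
t=14: queue=[H,F,G,E] q_used=3 → run H
t=15: queue=[F,G,E,H] q_used=0 → run F
t=16: queue=[F,G,E,H] q_used=1 → run F
t=17: queue=[F,G,E,H] q_used=2 → run F
t=18: queue=[F,G,E,H] q_used=3 → run F
t=19: queue=[G,E,H,F] q_used=0 → run G
t=20: queue=[G,E,H,F] q_used=1 → run G
t=21: queue=[G,E,H,F] q_used=2 → run G
t=22: queue=[E,H,F] q_used=0 → run E
t=23: queue=[E,H,F] q_used=1 → run E
t=24: queue=[H,F] q_used=0 → run H
t=25: queue=[H,F] q_used=1 → run H
t=26: queue=[H,F] q_used=2 → run H
t=27: queue=[H,F] q_used=3 → run H
t=28: queue=[F] q_used=0 → run F
t=29: queue=[F] q_used=1 → run F
t=30: queue=[F] q_used=2 → run F
t=31: queue=[F] q_used=3 → run F
t=32: (idle)
t=33: (idle)
t=34: (idle)
t=35: (idle)
t=36: (idle)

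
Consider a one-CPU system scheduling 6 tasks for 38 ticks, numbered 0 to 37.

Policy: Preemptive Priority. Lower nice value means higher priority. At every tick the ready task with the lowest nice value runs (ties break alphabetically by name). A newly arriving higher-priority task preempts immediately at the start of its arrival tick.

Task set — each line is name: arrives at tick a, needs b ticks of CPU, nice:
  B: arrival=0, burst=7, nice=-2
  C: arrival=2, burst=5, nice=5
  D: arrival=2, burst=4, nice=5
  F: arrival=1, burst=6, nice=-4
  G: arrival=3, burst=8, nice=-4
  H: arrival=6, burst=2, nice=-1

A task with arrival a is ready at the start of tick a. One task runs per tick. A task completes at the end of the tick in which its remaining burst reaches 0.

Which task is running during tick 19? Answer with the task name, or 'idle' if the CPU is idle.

t=0: ready={B} → run B
t=1: ready={B,F} → run F
t=2: ready={B,C,D,F} → run F
t=3: ready={B,C,D,F,G} → run F
t=4: ready={B,C,D,F,G} → run F
t=5: ready={B,C,D,F,G} → run F
t=6: ready={B,C,D,F,G,H} → run F
t=7: ready={B,C,D,G,H} → run G
t=8: ready={B,C,D,G,H} → run G
t=9: ready={B,C,D,G,H} → run G
t=10: ready={B,C,D,G,H} → run G
t=11: ready={B,C,D,G,H} → run G
t=12: ready={B,C,D,G,H} → run G
t=13: ready={B,C,D,G,H} → run G
t=14: ready={B,C,D,G,H} → run G
t=15: ready={B,C,D,H} → run B
t=16: ready={B,C,D,H} → run B
t=17: ready={B,C,D,H} → run B
t=18: ready={B,C,D,H} → run B
t=19: ready={B,C,D,H} → run B
t=20: ready={B,C,D,H} → run B
t=21: ready={C,D,H} → run H
t=22: ready={C,D,H} → run H
t=23: ready={C,D} → run C
t=24: ready={C,D} → run C
t=25: ready={C,D} → run C
t=26: ready={C,D} → run C
t=27: ready={C,D} → run C
t=28: ready={D} → run D
t=29: ready={D} → run D
t=30: ready={D} → run D
t=31: ready={D} → run D
t=32: (idle)
t=33: (idle)
t=34: (idle)
t=35: (idle)
t=36: (idle)
t=37: (idle)

running at tick 19 = B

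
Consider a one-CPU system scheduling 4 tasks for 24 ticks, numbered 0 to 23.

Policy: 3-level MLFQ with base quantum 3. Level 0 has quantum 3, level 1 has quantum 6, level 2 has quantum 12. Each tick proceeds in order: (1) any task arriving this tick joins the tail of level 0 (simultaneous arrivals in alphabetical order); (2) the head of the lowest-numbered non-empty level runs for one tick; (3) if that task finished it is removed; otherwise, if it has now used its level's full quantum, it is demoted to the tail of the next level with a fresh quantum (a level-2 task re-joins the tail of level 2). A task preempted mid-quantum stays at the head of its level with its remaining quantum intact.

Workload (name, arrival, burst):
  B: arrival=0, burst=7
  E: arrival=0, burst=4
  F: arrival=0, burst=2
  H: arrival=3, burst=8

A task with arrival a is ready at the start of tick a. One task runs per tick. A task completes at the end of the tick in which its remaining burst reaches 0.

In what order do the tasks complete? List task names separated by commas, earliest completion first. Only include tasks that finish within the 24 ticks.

completion order = F, B, E, H

t=0: L0/L1/L2 = BEF/-/- → run B
t=1: L0/L1/L2 = BEF/-/- → run B
t=2: L0/L1/L2 = BEF/-/- → run B
t=3: L0/L1/L2 = EFH/B/- → run E
t=4: L0/L1/L2 = EFH/B/- → run E
t=5: L0/L1/L2 = EFH/B/- → run E
t=6: L0/L1/L2 = FH/BE/- → run F
t=7: L0/L1/L2 = FH/BE/- → run F
t=8: L0/L1/L2 = H/BE/- → run H
t=9: L0/L1/L2 = H/BE/- → run H
t=10: L0/L1/L2 = H/BE/- → run H
t=11: L0/L1/L2 = -/BEH/- → run B
t=12: L0/L1/L2 = -/BEH/- → run B
t=13: L0/L1/L2 = -/BEH/- → run B
t=14: L0/L1/L2 = -/BEH/- → run B
t=15: L0/L1/L2 = -/EH/- → run E
t=16: L0/L1/L2 = -/H/- → run H
t=17: L0/L1/L2 = -/H/- → run H
t=18: L0/L1/L2 = -/H/- → run H
t=19: L0/L1/L2 = -/H/- → run H
t=20: L0/L1/L2 = -/H/- → run H
t=21: (idle)
t=22: (idle)
t=23: (idle)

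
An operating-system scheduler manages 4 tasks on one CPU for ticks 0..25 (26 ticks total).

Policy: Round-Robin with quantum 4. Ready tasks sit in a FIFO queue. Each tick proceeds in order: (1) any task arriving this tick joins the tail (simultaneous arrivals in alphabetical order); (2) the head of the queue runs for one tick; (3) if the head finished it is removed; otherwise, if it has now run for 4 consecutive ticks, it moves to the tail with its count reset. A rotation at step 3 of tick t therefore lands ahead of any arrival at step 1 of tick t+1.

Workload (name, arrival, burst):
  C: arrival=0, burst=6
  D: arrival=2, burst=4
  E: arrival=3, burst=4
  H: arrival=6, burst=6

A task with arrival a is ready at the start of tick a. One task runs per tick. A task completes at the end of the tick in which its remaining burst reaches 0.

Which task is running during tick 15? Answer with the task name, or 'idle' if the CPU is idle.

t=0: queue=[C] q_used=0 → run C
t=1: queue=[C] q_used=1 → run C
t=2: queue=[C,D] q_used=2 → run C
t=3: queue=[C,D,E] q_used=3 → run C
t=4: queue=[D,E,C] q_used=0 → run D
t=5: queue=[D,E,C] q_used=1 → run D
t=6: queue=[D,E,C,H] q_used=2 → run D
t=7: queue=[D,E,C,H] q_used=3 → run D
t=8: queue=[E,C,H] q_used=0 → run E
t=9: queue=[E,C,H] q_used=1 → run E
t=10: queue=[E,C,H] q_used=2 → run E
t=11: queue=[E,C,H] q_used=3 → run E
t=12: queue=[C,H] q_used=0 → run C
t=13: queue=[C,H] q_used=1 → run C
t=14: queue=[H] q_used=0 → run H
t=15: queue=[H] q_used=1 → run H
t=16: queue=[H] q_used=2 → run H
t=17: queue=[H] q_used=3 → run H
t=18: queue=[H] q_used=0 → run H
t=19: queue=[H] q_used=1 → run H
t=20: (idle)
t=21: (idle)
t=22: (idle)
t=23: (idle)
t=24: (idle)
t=25: (idle)

running at tick 15 = H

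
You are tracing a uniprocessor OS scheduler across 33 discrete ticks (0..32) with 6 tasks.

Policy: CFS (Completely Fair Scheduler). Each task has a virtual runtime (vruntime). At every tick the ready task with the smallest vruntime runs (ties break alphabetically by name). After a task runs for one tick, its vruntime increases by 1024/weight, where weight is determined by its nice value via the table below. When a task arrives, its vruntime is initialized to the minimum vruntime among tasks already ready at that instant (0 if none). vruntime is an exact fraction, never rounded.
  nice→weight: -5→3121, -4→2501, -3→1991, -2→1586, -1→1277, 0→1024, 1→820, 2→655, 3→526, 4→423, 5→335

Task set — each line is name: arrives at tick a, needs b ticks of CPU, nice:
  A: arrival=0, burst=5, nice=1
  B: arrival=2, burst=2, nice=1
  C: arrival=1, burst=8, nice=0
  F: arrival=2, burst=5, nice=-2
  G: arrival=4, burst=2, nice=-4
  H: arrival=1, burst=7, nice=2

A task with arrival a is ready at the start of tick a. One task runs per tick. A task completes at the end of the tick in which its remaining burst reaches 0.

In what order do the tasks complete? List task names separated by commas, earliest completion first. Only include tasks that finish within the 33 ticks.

completion order = G, B, F, A, C, H

t=0: vr[A=0] → run A
t=1: vr[A=256/205 C=256/205 H=256/205] → run A
t=2: vr[A=512/205 B=256/205 C=256/205 F=256/205 H=256/205] → run B
t=3: vr[A=512/205 B=512/205 C=256/205 F=256/205 H=256/205] → run C
t=4: vr[A=512/205 B=512/205 C=461/205 F=256/205 G=256/205 H=256/205] → run F
t=5: vr[A=512/205 B=512/205 C=461/205 F=307968/162565 G=256/205 H=256/205] → run G
t=6: vr[A=512/205 B=512/205 C=461/205 F=307968/162565 G=20736/12505 H=256/205] → run H
t=7: vr[A=512/205 B=512/205 C=461/205 F=307968/162565 G=20736/12505 H=15104/5371] → run G
t=8: vr[A=512/205 B=512/205 C=461/205 F=307968/162565 H=15104/5371] → run F
t=9: vr[A=512/205 B=512/205 C=461/205 F=412928/162565 H=15104/5371] → run C
t=10: vr[A=512/205 B=512/205 C=666/205 F=412928/162565 H=15104/5371] → run A
t=11: vr[A=768/205 B=512/205 C=666/205 F=412928/162565 H=15104/5371] → run B
t=12: vr[A=768/205 C=666/205 F=412928/162565 H=15104/5371] → run F
t=13: vr[A=768/205 C=666/205 F=517888/162565 H=15104/5371] → run H
t=14: vr[A=768/205 C=666/205 F=517888/162565 H=117504/26855] → run F
t=15: vr[A=768/205 C=666/205 F=622848/162565 H=117504/26855] → run C
t=16: vr[A=768/205 C=871/205 F=622848/162565 H=117504/26855] → run A
t=17: vr[A=1024/205 C=871/205 F=622848/162565 H=117504/26855] → run F
t=18: vr[A=1024/205 C=871/205 H=117504/26855] → run C
t=19: vr[A=1024/205 C=1076/205 H=117504/26855] → run H
t=20: vr[A=1024/205 C=1076/205 H=159488/26855] → run A
t=21: vr[C=1076/205 H=159488/26855] → run C
t=22: vr[C=1281/205 H=159488/26855] → run H
t=23: vr[C=1281/205 H=201472/26855] → run C
t=24: vr[C=1486/205 H=201472/26855] → run C
t=25: vr[C=1691/205 H=201472/26855] → run H
t=26: vr[C=1691/205 H=243456/26855] → run C
t=27: vr[H=243456/26855] → run H
t=28: vr[H=57088/5371] → run H
t=29: (idle)
t=30: (idle)
t=31: (idle)
t=32: (idle)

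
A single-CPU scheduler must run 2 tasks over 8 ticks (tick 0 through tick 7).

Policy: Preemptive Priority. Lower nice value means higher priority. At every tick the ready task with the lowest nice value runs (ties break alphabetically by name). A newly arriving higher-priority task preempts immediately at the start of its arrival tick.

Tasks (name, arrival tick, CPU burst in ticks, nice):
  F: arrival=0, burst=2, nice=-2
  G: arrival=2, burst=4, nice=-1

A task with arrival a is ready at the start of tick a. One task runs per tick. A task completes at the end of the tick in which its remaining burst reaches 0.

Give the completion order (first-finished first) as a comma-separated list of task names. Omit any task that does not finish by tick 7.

completion order = F, G

t=0: ready={F} → run F
t=1: ready={F} → run F
t=2: ready={G} → run G
t=3: ready={G} → run G
t=4: ready={G} → run G
t=5: ready={G} → run G
t=6: (idle)
t=7: (idle)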